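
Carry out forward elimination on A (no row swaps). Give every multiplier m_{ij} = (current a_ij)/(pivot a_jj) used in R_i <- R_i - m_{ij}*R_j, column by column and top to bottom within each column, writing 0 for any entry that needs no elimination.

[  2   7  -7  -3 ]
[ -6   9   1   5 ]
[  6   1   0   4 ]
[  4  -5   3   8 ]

Forward elimination:
R2 <- R2 - (-3)*R1:  [   0   30  -20   -4 ]
R3 <- R3 - (3)*R1:  [   0  -20   21   13 ]
R4 <- R4 - (2)*R1:  [   0  -19   17   14 ]
R3 <- R3 - (-2/3)*R2:  [    0     0  23/3  31/3 ]
R4 <- R4 - (-19/30)*R2:  [      0       0    13/3  172/15 ]
R4 <- R4 - (13/23)*R3:  [       0        0        0  647/115 ]
Multipliers (in order of application): m_{21} = -3, m_{31} = 3, m_{41} = 2, m_{32} = -2/3, m_{42} = -19/30, m_{43} = 13/23

multipliers: -3, 3, 2, -2/3, -19/30, 13/23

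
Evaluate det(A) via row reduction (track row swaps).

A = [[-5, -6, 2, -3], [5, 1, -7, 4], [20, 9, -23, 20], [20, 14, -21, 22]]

det(A) = 375

Forward elimination:
R2 <- R2 - (-1)*R1:  [  0  -5  -5   1 ]
R3 <- R3 - (-4)*R1:  [   0  -15  -15    8 ]
R4 <- R4 - (-4)*R1:  [   0  -10  -13   10 ]
R3 <- R3 - (3)*R2:  [ 0  0  0  5 ]
R4 <- R4 - (2)*R2:  [  0   0  -3   8 ]
R3 <-> R4   (pivot in column 3 was zero)
[ -5  -6   2  -3 ]
[  0  -5  -5   1 ]
[  0   0  -3   8 ]
[  0   0   0   5 ]
Upper-triangular form:
[ -5  -6   2  -3 ]
[  0  -5  -5   1 ]
[  0   0  -3   8 ]
[  0   0   0   5 ]
det(A) = (-1)^1 * (-5) * (-5) * (-3) * (5) = 375  (1 row swap -> sign -1)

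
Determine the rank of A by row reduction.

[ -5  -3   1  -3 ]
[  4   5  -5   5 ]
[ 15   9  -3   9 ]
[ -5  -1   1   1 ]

rank(A) = 3

Row reduction:
R2 <- R2 - (-4/5)*R1:  [     0   13/5  -21/5   13/5 ]
R3 <- R3 - (-3)*R1:  [ 0  0  0  0 ]
R4 <- R4 - (1)*R1:  [ 0  2  0  4 ]
R4 <- R4 - (10/13)*R2:  [     0      0  42/13      2 ]
R3 <-> R4   (pivot in column 3 was zero)
[ -5    -3      1    -3 ]
[  0  13/5  -21/5  13/5 ]
[  0     0  42/13     2 ]
[  0     0      0     0 ]
Row echelon form:
[ -5    -3      1    -3 ]
[  0  13/5  -21/5  13/5 ]
[  0     0  42/13     2 ]
[  0     0      0     0 ]
Nonzero rows / pivot columns: 3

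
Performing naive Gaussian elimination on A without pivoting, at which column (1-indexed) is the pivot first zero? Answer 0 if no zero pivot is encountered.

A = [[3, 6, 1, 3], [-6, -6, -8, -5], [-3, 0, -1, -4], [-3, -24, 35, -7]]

first zero-pivot column = 0

Naive forward elimination:
R2 <- R2 - (-2)*R1:  [  0   6  -6   1 ]
R3 <- R3 - (-1)*R1:  [  0   6   0  -1 ]
R4 <- R4 - (-1)*R1:  [   0  -18   36   -4 ]
R3 <- R3 - (1)*R2:  [  0   0   6  -2 ]
R4 <- R4 - (-3)*R2:  [  0   0  18  -1 ]
R4 <- R4 - (3)*R3:  [ 0  0  0  5 ]
All pivots nonzero; naive elimination completes without hitting a zero pivot.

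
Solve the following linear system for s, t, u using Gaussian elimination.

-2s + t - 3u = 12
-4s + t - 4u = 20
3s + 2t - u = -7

Forward elimination on [A|b]:
R2 <- R2 - (2)*R1:  [  0  -1   2  -4 ]
R3 <- R3 - (-3/2)*R1:  [     0    7/2  -11/2     11 ]
R3 <- R3 - (-7/2)*R2:  [   0    0  3/2   -3 ]
Row echelon form:
[ -2   1   -3  |  12 ]
[  0  -1    2  |  -4 ]
[  0   0  3/2  |  -3 ]
Back-substitution:
u = (-3) / (3/2) = -2
t = (-4 - (2)*(-2)) / -1 = 0
s = (12 - (1)*(0) - (-3)*(-2)) / -2 = -3

(-3, 0, -2)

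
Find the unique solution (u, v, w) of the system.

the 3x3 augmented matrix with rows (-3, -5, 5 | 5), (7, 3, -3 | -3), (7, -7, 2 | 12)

Forward elimination on [A|b]:
R2 <- R2 - (-7/3)*R1:  [     0  -26/3   26/3   26/3 ]
R3 <- R3 - (-7/3)*R1:  [     0  -56/3   41/3   71/3 ]
R3 <- R3 - (28/13)*R2:  [  0   0  -5   5 ]
Row echelon form:
[ -3     -5     5  |     5 ]
[  0  -26/3  26/3  |  26/3 ]
[  0      0    -5  |     5 ]
Back-substitution:
w = (5) / -5 = -1
v = (26/3 - (26/3)*(-1)) / (-26/3) = -2
u = (5 - (-5)*(-2) - (5)*(-1)) / -3 = 0

(0, -2, -1)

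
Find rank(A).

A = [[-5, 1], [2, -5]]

Row reduction:
R2 <- R2 - (-2/5)*R1:  [     0  -23/5 ]
Row echelon form:
[ -5      1 ]
[  0  -23/5 ]
Nonzero rows / pivot columns: 2

rank(A) = 2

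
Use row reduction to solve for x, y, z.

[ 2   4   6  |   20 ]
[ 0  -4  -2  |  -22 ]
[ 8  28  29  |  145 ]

(-3, 5, 1)

Forward elimination on [A|b]:
R3 <- R3 - (4)*R1:  [  0  12   5  65 ]
R3 <- R3 - (-3)*R2:  [  0   0  -1  -1 ]
Row echelon form:
[ 2   4   6  |   20 ]
[ 0  -4  -2  |  -22 ]
[ 0   0  -1  |   -1 ]
Back-substitution:
z = (-1) / -1 = 1
y = (-22 - (-2)*(1)) / -4 = 5
x = (20 - (4)*(5) - (6)*(1)) / 2 = -3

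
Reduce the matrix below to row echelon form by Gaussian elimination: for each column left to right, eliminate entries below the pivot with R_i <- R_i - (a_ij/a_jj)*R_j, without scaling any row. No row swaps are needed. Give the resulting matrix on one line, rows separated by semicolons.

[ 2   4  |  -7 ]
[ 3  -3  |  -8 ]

REF = [2 4 -7; 0 -9 5/2]

Forward elimination:
R2 <- R2 - (3/2)*R1:  [   0   -9  5/2 ]
Row echelon form:
[ 2   4  |   -7 ]
[ 0  -9  |  5/2 ]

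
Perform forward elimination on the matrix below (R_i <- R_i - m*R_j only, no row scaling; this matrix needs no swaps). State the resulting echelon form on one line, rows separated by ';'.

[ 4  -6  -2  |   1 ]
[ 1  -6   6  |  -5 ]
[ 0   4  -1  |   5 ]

Forward elimination:
R2 <- R2 - (1/4)*R1:  [     0   -9/2   13/2  -21/4 ]
R3 <- R3 - (-8/9)*R2:  [    0     0  43/9   1/3 ]
Row echelon form:
[ 4    -6    -2  |      1 ]
[ 0  -9/2  13/2  |  -21/4 ]
[ 0     0  43/9  |    1/3 ]

REF = [4 -6 -2 1; 0 -9/2 13/2 -21/4; 0 0 43/9 1/3]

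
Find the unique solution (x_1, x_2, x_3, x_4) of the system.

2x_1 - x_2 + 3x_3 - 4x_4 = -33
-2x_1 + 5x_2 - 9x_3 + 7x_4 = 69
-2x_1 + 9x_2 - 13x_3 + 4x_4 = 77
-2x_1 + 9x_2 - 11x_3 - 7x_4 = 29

Forward elimination on [A|b]:
R2 <- R2 - (-1)*R1:  [  0   4  -6   3  36 ]
R3 <- R3 - (-1)*R1:  [   0    8  -10    0   44 ]
R4 <- R4 - (-1)*R1:  [   0    8   -8  -11   -4 ]
R3 <- R3 - (2)*R2:  [   0    0    2   -6  -28 ]
R4 <- R4 - (2)*R2:  [   0    0    4  -17  -76 ]
R4 <- R4 - (2)*R3:  [   0    0    0   -5  -20 ]
Row echelon form:
[ 2  -1   3  -4  |  -33 ]
[ 0   4  -6   3  |   36 ]
[ 0   0   2  -6  |  -28 ]
[ 0   0   0  -5  |  -20 ]
Back-substitution:
x_4 = (-20) / -5 = 4
x_3 = (-28 - (-6)*(4)) / 2 = -2
x_2 = (36 - (-6)*(-2) - (3)*(4)) / 4 = 3
x_1 = (-33 - (-1)*(3) - (3)*(-2) - (-4)*(4)) / 2 = -4

(-4, 3, -2, 4)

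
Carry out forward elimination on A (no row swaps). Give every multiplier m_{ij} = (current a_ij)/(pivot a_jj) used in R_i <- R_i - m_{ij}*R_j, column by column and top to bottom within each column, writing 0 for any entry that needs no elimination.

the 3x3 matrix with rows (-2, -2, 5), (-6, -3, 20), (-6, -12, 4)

Forward elimination:
R2 <- R2 - (3)*R1:  [ 0  3  5 ]
R3 <- R3 - (3)*R1:  [   0   -6  -11 ]
R3 <- R3 - (-2)*R2:  [  0   0  -1 ]
Multipliers (in order of application): m_{21} = 3, m_{31} = 3, m_{32} = -2

multipliers: 3, 3, -2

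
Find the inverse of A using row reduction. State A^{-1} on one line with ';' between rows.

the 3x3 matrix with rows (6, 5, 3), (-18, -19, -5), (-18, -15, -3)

Gauss-Jordan on [A | I]:
R1 <- (1/6)*R1:  [   1  5/6  1/2  |  1/6    0    0 ]
R2 <- R2 - (-18)*R1:  [  0  -4   4  |   3   1   0 ]
R3 <- R3 - (-18)*R1:  [ 0  0  6  |  3  0  1 ]
R2 <- (1/-4)*R2:  [    0     1    -1  |  -3/4  -1/4     0 ]
R1 <- R1 - (5/6)*R2:  [     1      0    4/3  |  19/24   5/24      0 ]
R3 <- (1/6)*R3:  [   0    0    1  |  1/2    0  1/6 ]
R1 <- R1 - (4/3)*R3:  [    1     0     0  |   1/8  5/24  -2/9 ]
R2 <- R2 - (-1)*R3:  [    0     1     0  |  -1/4  -1/4   1/6 ]
Right block of [I | A^{-1}] is the inverse:
[  1/8  5/24  -2/9 ]
[ -1/4  -1/4   1/6 ]
[  1/2     0   1/6 ]

inverse = [1/8 5/24 -2/9; -1/4 -1/4 1/6; 1/2 0 1/6]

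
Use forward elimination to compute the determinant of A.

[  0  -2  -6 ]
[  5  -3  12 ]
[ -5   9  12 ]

Forward elimination:
R1 <-> R2   (pivot in column 1 was zero)
[  5  -3  12 ]
[  0  -2  -6 ]
[ -5   9  12 ]
R3 <- R3 - (-1)*R1:  [  0   6  24 ]
R3 <- R3 - (-3)*R2:  [ 0  0  6 ]
Upper-triangular form:
[ 5  -3  12 ]
[ 0  -2  -6 ]
[ 0   0   6 ]
det(A) = (-1)^1 * (5) * (-2) * (6) = 60  (1 row swap -> sign -1)

det(A) = 60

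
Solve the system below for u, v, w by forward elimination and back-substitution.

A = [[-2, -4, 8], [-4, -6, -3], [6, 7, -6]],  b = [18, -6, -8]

Forward elimination on [A|b]:
R2 <- R2 - (2)*R1:  [   0    2  -19  -42 ]
R3 <- R3 - (-3)*R1:  [  0  -5  18  46 ]
R3 <- R3 - (-5/2)*R2:  [     0      0  -59/2    -59 ]
Row echelon form:
[ -2  -4      8  |   18 ]
[  0   2    -19  |  -42 ]
[  0   0  -59/2  |  -59 ]
Back-substitution:
w = (-59) / (-59/2) = 2
v = (-42 - (-19)*(2)) / 2 = -2
u = (18 - (-4)*(-2) - (8)*(2)) / -2 = 3

(3, -2, 2)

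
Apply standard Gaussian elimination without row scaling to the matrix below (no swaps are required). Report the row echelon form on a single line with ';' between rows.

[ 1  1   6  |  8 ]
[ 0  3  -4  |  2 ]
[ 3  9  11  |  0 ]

Forward elimination:
R3 <- R3 - (3)*R1:  [   0    6   -7  -24 ]
R3 <- R3 - (2)*R2:  [   0    0    1  -28 ]
Row echelon form:
[ 1  1   6  |    8 ]
[ 0  3  -4  |    2 ]
[ 0  0   1  |  -28 ]

REF = [1 1 6 8; 0 3 -4 2; 0 0 1 -28]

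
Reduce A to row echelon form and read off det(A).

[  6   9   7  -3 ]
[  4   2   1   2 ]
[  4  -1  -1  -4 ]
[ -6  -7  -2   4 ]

det(A) = -738

Forward elimination:
R2 <- R2 - (2/3)*R1:  [     0     -4  -11/3      4 ]
R3 <- R3 - (2/3)*R1:  [     0     -7  -17/3     -2 ]
R4 <- R4 - (-1)*R1:  [ 0  2  5  1 ]
R3 <- R3 - (7/4)*R2:  [   0    0  3/4   -9 ]
R4 <- R4 - (-1/2)*R2:  [    0     0  19/6     3 ]
R4 <- R4 - (38/9)*R3:  [  0   0   0  41 ]
Upper-triangular form:
[ 6   9      7  -3 ]
[ 0  -4  -11/3   4 ]
[ 0   0    3/4  -9 ]
[ 0   0      0  41 ]
det(A) = (-1)^0 * (6) * (-4) * (3/4) * (41) = -738  (0 row swaps -> sign +1)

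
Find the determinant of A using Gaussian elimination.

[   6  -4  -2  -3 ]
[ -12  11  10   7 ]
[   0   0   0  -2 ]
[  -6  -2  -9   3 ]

Forward elimination:
R2 <- R2 - (-2)*R1:  [ 0  3  6  1 ]
R4 <- R4 - (-1)*R1:  [   0   -6  -11    0 ]
R4 <- R4 - (-2)*R2:  [ 0  0  1  2 ]
R3 <-> R4   (pivot in column 3 was zero)
[ 6  -4  -2  -3 ]
[ 0   3   6   1 ]
[ 0   0   1   2 ]
[ 0   0   0  -2 ]
Upper-triangular form:
[ 6  -4  -2  -3 ]
[ 0   3   6   1 ]
[ 0   0   1   2 ]
[ 0   0   0  -2 ]
det(A) = (-1)^1 * (6) * (3) * (1) * (-2) = 36  (1 row swap -> sign -1)

det(A) = 36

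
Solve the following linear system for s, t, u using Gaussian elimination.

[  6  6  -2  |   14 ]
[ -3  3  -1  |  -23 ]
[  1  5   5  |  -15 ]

(5, -3, -1)

Forward elimination on [A|b]:
R2 <- R2 - (-1/2)*R1:  [   0    6   -2  -16 ]
R3 <- R3 - (1/6)*R1:  [     0      4   16/3  -52/3 ]
R3 <- R3 - (2/3)*R2:  [     0      0   20/3  -20/3 ]
Row echelon form:
[ 6  6    -2  |     14 ]
[ 0  6    -2  |    -16 ]
[ 0  0  20/3  |  -20/3 ]
Back-substitution:
u = (-20/3) / (20/3) = -1
t = (-16 - (-2)*(-1)) / 6 = -3
s = (14 - (6)*(-3) - (-2)*(-1)) / 6 = 5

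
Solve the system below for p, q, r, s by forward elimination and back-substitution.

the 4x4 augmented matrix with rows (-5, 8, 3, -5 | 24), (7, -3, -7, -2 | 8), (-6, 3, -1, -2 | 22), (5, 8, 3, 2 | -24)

(-2, 0, -2, -4)

Forward elimination on [A|b]:
R2 <- R2 - (-7/5)*R1:  [     0   41/5  -14/5     -9  208/5 ]
R3 <- R3 - (6/5)*R1:  [     0  -33/5  -23/5      4  -34/5 ]
R4 <- R4 - (-1)*R1:  [  0  16   6  -3   0 ]
R3 <- R3 - (-33/41)*R2:  [       0        0  -281/41  -133/41  1094/41 ]
R4 <- R4 - (80/41)*R2:  [        0         0    470/41    597/41  -3328/41 ]
R4 <- R4 - (-470/281)*R3:  [          0           0           0    2567/281  -10268/281 ]
Row echelon form:
[ -5     8        3        -5  |          24 ]
[  0  41/5    -14/5        -9  |       208/5 ]
[  0     0  -281/41   -133/41  |     1094/41 ]
[  0     0        0  2567/281  |  -10268/281 ]
Back-substitution:
s = (-10268/281) / (2567/281) = -4
r = (1094/41 - (-133/41)*(-4)) / (-281/41) = -2
q = (208/5 - (-14/5)*(-2) - (-9)*(-4)) / (41/5) = 0
p = (24 - (8)*(0) - (3)*(-2) - (-5)*(-4)) / -5 = -2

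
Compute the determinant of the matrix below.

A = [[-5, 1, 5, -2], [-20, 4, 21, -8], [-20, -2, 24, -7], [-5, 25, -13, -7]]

Forward elimination:
R2 <- R2 - (4)*R1:  [ 0  0  1  0 ]
R3 <- R3 - (4)*R1:  [  0  -6   4   1 ]
R4 <- R4 - (1)*R1:  [   0   24  -18   -5 ]
R2 <-> R3   (pivot in column 2 was zero)
[ -5   1    5  -2 ]
[  0  -6    4   1 ]
[  0   0    1   0 ]
[  0  24  -18  -5 ]
R4 <- R4 - (-4)*R2:  [  0   0  -2  -1 ]
R4 <- R4 - (-2)*R3:  [  0   0   0  -1 ]
Upper-triangular form:
[ -5   1  5  -2 ]
[  0  -6  4   1 ]
[  0   0  1   0 ]
[  0   0  0  -1 ]
det(A) = (-1)^1 * (-5) * (-6) * (1) * (-1) = 30  (1 row swap -> sign -1)

det(A) = 30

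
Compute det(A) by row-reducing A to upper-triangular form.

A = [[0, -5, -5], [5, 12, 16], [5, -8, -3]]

Forward elimination:
R1 <-> R2   (pivot in column 1 was zero)
[ 5  12  16 ]
[ 0  -5  -5 ]
[ 5  -8  -3 ]
R3 <- R3 - (1)*R1:  [   0  -20  -19 ]
R3 <- R3 - (4)*R2:  [ 0  0  1 ]
Upper-triangular form:
[ 5  12  16 ]
[ 0  -5  -5 ]
[ 0   0   1 ]
det(A) = (-1)^1 * (5) * (-5) * (1) = 25  (1 row swap -> sign -1)

det(A) = 25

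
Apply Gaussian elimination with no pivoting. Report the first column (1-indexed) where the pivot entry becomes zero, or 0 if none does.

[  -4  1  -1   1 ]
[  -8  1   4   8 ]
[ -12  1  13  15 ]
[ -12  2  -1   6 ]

Naive forward elimination:
R2 <- R2 - (2)*R1:  [  0  -1   6   6 ]
R3 <- R3 - (3)*R1:  [  0  -2  16  12 ]
R4 <- R4 - (3)*R1:  [  0  -1   2   3 ]
R3 <- R3 - (2)*R2:  [ 0  0  4  0 ]
R4 <- R4 - (1)*R2:  [  0   0  -4  -3 ]
R4 <- R4 - (-1)*R3:  [  0   0   0  -3 ]
All pivots nonzero; naive elimination completes without hitting a zero pivot.

first zero-pivot column = 0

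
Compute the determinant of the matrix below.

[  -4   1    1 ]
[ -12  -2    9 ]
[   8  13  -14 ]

Forward elimination:
R2 <- R2 - (3)*R1:  [  0  -5   6 ]
R3 <- R3 - (-2)*R1:  [   0   15  -12 ]
R3 <- R3 - (-3)*R2:  [ 0  0  6 ]
Upper-triangular form:
[ -4   1  1 ]
[  0  -5  6 ]
[  0   0  6 ]
det(A) = (-1)^0 * (-4) * (-5) * (6) = 120  (0 row swaps -> sign +1)

det(A) = 120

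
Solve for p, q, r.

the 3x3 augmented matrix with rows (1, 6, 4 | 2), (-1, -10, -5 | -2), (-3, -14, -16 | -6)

Forward elimination on [A|b]:
R2 <- R2 - (-1)*R1:  [  0  -4  -1   0 ]
R3 <- R3 - (-3)*R1:  [  0   4  -4   0 ]
R3 <- R3 - (-1)*R2:  [  0   0  -5   0 ]
Row echelon form:
[ 1   6   4  |  2 ]
[ 0  -4  -1  |  0 ]
[ 0   0  -5  |  0 ]
Back-substitution:
r = (0) / -5 = 0
q = (0 - (-1)*(0)) / -4 = 0
p = (2 - (6)*(0) - (4)*(0)) / 1 = 2

(2, 0, 0)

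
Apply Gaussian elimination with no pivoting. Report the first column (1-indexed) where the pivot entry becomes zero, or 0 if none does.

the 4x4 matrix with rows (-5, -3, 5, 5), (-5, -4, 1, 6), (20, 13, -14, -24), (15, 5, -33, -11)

first zero-pivot column = 0

Naive forward elimination:
R2 <- R2 - (1)*R1:  [  0  -1  -4   1 ]
R3 <- R3 - (-4)*R1:  [  0   1   6  -4 ]
R4 <- R4 - (-3)*R1:  [   0   -4  -18    4 ]
R3 <- R3 - (-1)*R2:  [  0   0   2  -3 ]
R4 <- R4 - (4)*R2:  [  0   0  -2   0 ]
R4 <- R4 - (-1)*R3:  [  0   0   0  -3 ]
All pivots nonzero; naive elimination completes without hitting a zero pivot.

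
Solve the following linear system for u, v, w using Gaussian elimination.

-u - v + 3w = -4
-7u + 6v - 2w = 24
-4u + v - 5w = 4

Forward elimination on [A|b]:
R2 <- R2 - (7)*R1:  [   0   13  -23   52 ]
R3 <- R3 - (4)*R1:  [   0    5  -17   20 ]
R3 <- R3 - (5/13)*R2:  [       0        0  -106/13        0 ]
Row echelon form:
[ -1  -1        3  |  -4 ]
[  0  13      -23  |  52 ]
[  0   0  -106/13  |   0 ]
Back-substitution:
w = (0) / (-106/13) = 0
v = (52 - (-23)*(0)) / 13 = 4
u = (-4 - (-1)*(4) - (3)*(0)) / -1 = 0

(0, 4, 0)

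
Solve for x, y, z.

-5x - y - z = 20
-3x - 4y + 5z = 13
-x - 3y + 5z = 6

(-5, 3, 2)

Forward elimination on [A|b]:
R2 <- R2 - (3/5)*R1:  [     0  -17/5   28/5      1 ]
R3 <- R3 - (1/5)*R1:  [     0  -14/5   26/5      2 ]
R3 <- R3 - (14/17)*R2:  [     0      0  10/17  20/17 ]
Row echelon form:
[ -5     -1     -1  |     20 ]
[  0  -17/5   28/5  |      1 ]
[  0      0  10/17  |  20/17 ]
Back-substitution:
z = (20/17) / (10/17) = 2
y = (1 - (28/5)*(2)) / (-17/5) = 3
x = (20 - (-1)*(3) - (-1)*(2)) / -5 = -5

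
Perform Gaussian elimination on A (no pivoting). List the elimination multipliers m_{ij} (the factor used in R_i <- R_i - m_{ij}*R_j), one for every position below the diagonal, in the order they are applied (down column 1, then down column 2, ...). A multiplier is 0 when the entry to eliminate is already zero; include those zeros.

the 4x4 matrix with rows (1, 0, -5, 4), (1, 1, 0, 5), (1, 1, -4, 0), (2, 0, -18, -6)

Forward elimination:
R2 <- R2 - (1)*R1:  [ 0  1  5  1 ]
R3 <- R3 - (1)*R1:  [  0   1   1  -4 ]
R4 <- R4 - (2)*R1:  [   0    0   -8  -14 ]
R3 <- R3 - (1)*R2:  [  0   0  -4  -5 ]
R4: entry in column 2 is already 0 -> m_{42} = 0 (no row operation needed)
R4 <- R4 - (2)*R3:  [  0   0   0  -4 ]
Multipliers (in order of application): m_{21} = 1, m_{31} = 1, m_{41} = 2, m_{32} = 1, m_{42} = 0, m_{43} = 2

multipliers: 1, 1, 2, 1, 0, 2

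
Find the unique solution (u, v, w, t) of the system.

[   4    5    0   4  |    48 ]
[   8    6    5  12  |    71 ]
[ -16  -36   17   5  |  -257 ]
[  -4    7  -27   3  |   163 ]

Forward elimination on [A|b]:
R2 <- R2 - (2)*R1:  [   0   -4    5    4  -25 ]
R3 <- R3 - (-4)*R1:  [   0  -16   17   21  -65 ]
R4 <- R4 - (-1)*R1:  [   0   12  -27    7  211 ]
R3 <- R3 - (4)*R2:  [  0   0  -3   5  35 ]
R4 <- R4 - (-3)*R2:  [   0    0  -12   19  136 ]
R4 <- R4 - (4)*R3:  [  0   0   0  -1  -4 ]
Row echelon form:
[ 4   5   0   4  |   48 ]
[ 0  -4   5   4  |  -25 ]
[ 0   0  -3   5  |   35 ]
[ 0   0   0  -1  |   -4 ]
Back-substitution:
t = (-4) / -1 = 4
w = (35 - (5)*(4)) / -3 = -5
v = (-25 - (5)*(-5) - (4)*(4)) / -4 = 4
u = (48 - (5)*(4) - (4)*(4)) / 4 = 3

(3, 4, -5, 4)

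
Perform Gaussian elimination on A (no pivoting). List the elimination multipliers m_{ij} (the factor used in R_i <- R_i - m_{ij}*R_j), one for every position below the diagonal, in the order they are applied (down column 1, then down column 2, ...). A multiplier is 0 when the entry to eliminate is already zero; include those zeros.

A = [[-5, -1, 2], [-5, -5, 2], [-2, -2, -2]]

multipliers: 1, 2/5, 2/5

Forward elimination:
R2 <- R2 - (1)*R1:  [  0  -4   0 ]
R3 <- R3 - (2/5)*R1:  [     0   -8/5  -14/5 ]
R3 <- R3 - (2/5)*R2:  [     0      0  -14/5 ]
Multipliers (in order of application): m_{21} = 1, m_{31} = 2/5, m_{32} = 2/5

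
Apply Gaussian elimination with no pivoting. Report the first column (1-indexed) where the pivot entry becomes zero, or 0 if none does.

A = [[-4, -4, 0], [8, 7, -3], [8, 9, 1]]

Naive forward elimination:
R2 <- R2 - (-2)*R1:  [  0  -1  -3 ]
R3 <- R3 - (-2)*R1:  [ 0  1  1 ]
R3 <- R3 - (-1)*R2:  [  0   0  -2 ]
All pivots nonzero; naive elimination completes without hitting a zero pivot.

first zero-pivot column = 0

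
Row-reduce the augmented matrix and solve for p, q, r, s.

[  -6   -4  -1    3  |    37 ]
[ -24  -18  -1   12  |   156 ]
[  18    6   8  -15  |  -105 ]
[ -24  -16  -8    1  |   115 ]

(-2, -4, 0, 3)

Forward elimination on [A|b]:
R2 <- R2 - (4)*R1:  [  0  -2   3   0   8 ]
R3 <- R3 - (-3)*R1:  [  0  -6   5  -6   6 ]
R4 <- R4 - (4)*R1:  [   0    0   -4  -11  -33 ]
R3 <- R3 - (3)*R2:  [   0    0   -4   -6  -18 ]
R4 <- R4 - (1)*R3:  [   0    0    0   -5  -15 ]
Row echelon form:
[ -6  -4  -1   3  |   37 ]
[  0  -2   3   0  |    8 ]
[  0   0  -4  -6  |  -18 ]
[  0   0   0  -5  |  -15 ]
Back-substitution:
s = (-15) / -5 = 3
r = (-18 - (-6)*(3)) / -4 = 0
q = (8 - (3)*(0)) / -2 = -4
p = (37 - (-4)*(-4) - (-1)*(0) - (3)*(3)) / -6 = -2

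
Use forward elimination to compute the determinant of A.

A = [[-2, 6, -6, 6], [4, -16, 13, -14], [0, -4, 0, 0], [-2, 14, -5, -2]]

Forward elimination:
R2 <- R2 - (-2)*R1:  [  0  -4   1  -2 ]
R4 <- R4 - (1)*R1:  [  0   8   1  -8 ]
R3 <- R3 - (1)*R2:  [  0   0  -1   2 ]
R4 <- R4 - (-2)*R2:  [   0    0    3  -12 ]
R4 <- R4 - (-3)*R3:  [  0   0   0  -6 ]
Upper-triangular form:
[ -2   6  -6   6 ]
[  0  -4   1  -2 ]
[  0   0  -1   2 ]
[  0   0   0  -6 ]
det(A) = (-1)^0 * (-2) * (-4) * (-1) * (-6) = 48  (0 row swaps -> sign +1)

det(A) = 48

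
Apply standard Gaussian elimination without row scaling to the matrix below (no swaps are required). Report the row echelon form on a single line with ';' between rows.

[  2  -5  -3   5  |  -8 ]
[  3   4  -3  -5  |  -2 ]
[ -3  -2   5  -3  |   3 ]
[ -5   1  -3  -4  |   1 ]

Forward elimination:
R2 <- R2 - (3/2)*R1:  [     0   23/2    3/2  -25/2     10 ]
R3 <- R3 - (-3/2)*R1:  [     0  -19/2    1/2    9/2     -9 ]
R4 <- R4 - (-5/2)*R1:  [     0  -23/2  -21/2   17/2    -19 ]
R3 <- R3 - (-19/23)*R2:  [       0        0    40/23  -134/23   -17/23 ]
R4 <- R4 - (-1)*R2:  [  0   0  -9  -4  -9 ]
R4 <- R4 - (-207/40)*R3:  [       0        0        0  -683/20  -513/40 ]
Row echelon form:
[ 2    -5     -3        5  |       -8 ]
[ 0  23/2    3/2    -25/2  |       10 ]
[ 0     0  40/23  -134/23  |   -17/23 ]
[ 0     0      0  -683/20  |  -513/40 ]

REF = [2 -5 -3 5 -8; 0 23/2 3/2 -25/2 10; 0 0 40/23 -134/23 -17/23; 0 0 0 -683/20 -513/40]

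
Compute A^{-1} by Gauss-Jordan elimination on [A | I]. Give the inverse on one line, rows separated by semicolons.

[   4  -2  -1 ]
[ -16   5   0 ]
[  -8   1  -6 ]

Gauss-Jordan on [A | I]:
R1 <- (1/4)*R1:  [    1  -1/2  -1/4  |   1/4     0     0 ]
R2 <- R2 - (-16)*R1:  [  0  -3  -4  |   4   1   0 ]
R3 <- R3 - (-8)*R1:  [  0  -3  -8  |   2   0   1 ]
R2 <- (1/-3)*R2:  [    0     1   4/3  |  -4/3  -1/3     0 ]
R1 <- R1 - (-1/2)*R2:  [     1      0   5/12  |  -5/12   -1/6      0 ]
R3 <- R3 - (-3)*R2:  [  0   0  -4  |  -2  -1   1 ]
R3 <- (1/-4)*R3:  [    0     0     1  |   1/2   1/4  -1/4 ]
R1 <- R1 - (5/12)*R3:  [      1       0       0  |    -5/8  -13/48    5/48 ]
R2 <- R2 - (4/3)*R3:  [    0     1     0  |    -2  -2/3   1/3 ]
Right block of [I | A^{-1}] is the inverse:
[ -5/8  -13/48  5/48 ]
[   -2    -2/3   1/3 ]
[  1/2     1/4  -1/4 ]

inverse = [-5/8 -13/48 5/48; -2 -2/3 1/3; 1/2 1/4 -1/4]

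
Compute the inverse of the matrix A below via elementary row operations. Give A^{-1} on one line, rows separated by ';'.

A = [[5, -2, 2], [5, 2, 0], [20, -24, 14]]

inverse = [-7/10 1/2 1/10; 7/4 -3/4 -1/4; 4 -2 -1/2]

Gauss-Jordan on [A | I]:
R1 <- (1/5)*R1:  [    1  -2/5   2/5  |   1/5     0     0 ]
R2 <- R2 - (5)*R1:  [  0   4  -2  |  -1   1   0 ]
R3 <- R3 - (20)*R1:  [   0  -16    6  |   -4    0    1 ]
R2 <- (1/4)*R2:  [    0     1  -1/2  |  -1/4   1/4     0 ]
R1 <- R1 - (-2/5)*R2:  [    1     0   1/5  |  1/10  1/10     0 ]
R3 <- R3 - (-16)*R2:  [  0   0  -2  |  -8   4   1 ]
R3 <- (1/-2)*R3:  [    0     0     1  |     4    -2  -1/2 ]
R1 <- R1 - (1/5)*R3:  [     1      0      0  |  -7/10    1/2   1/10 ]
R2 <- R2 - (-1/2)*R3:  [    0     1     0  |   7/4  -3/4  -1/4 ]
Right block of [I | A^{-1}] is the inverse:
[ -7/10   1/2  1/10 ]
[   7/4  -3/4  -1/4 ]
[     4    -2  -1/2 ]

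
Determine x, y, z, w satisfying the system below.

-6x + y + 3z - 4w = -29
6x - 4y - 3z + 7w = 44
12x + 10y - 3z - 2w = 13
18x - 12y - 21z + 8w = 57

(4, -2, 3, 3)

Forward elimination on [A|b]:
R2 <- R2 - (-1)*R1:  [  0  -3   0   3  15 ]
R3 <- R3 - (-2)*R1:  [   0   12    3  -10  -45 ]
R4 <- R4 - (-3)*R1:  [   0   -9  -12   -4  -30 ]
R3 <- R3 - (-4)*R2:  [  0   0   3   2  15 ]
R4 <- R4 - (3)*R2:  [   0    0  -12  -13  -75 ]
R4 <- R4 - (-4)*R3:  [   0    0    0   -5  -15 ]
Row echelon form:
[ -6   1  3  -4  |  -29 ]
[  0  -3  0   3  |   15 ]
[  0   0  3   2  |   15 ]
[  0   0  0  -5  |  -15 ]
Back-substitution:
w = (-15) / -5 = 3
z = (15 - (2)*(3)) / 3 = 3
y = (15 - (3)*(3)) / -3 = -2
x = (-29 - (1)*(-2) - (3)*(3) - (-4)*(3)) / -6 = 4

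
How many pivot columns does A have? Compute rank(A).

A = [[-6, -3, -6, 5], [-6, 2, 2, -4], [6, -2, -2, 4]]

rank(A) = 2

Row reduction:
R2 <- R2 - (1)*R1:  [  0   5   8  -9 ]
R3 <- R3 - (-1)*R1:  [  0  -5  -8   9 ]
R3 <- R3 - (-1)*R2:  [ 0  0  0  0 ]
Row echelon form:
[ -6  -3  -6   5 ]
[  0   5   8  -9 ]
[  0   0   0   0 ]
Nonzero rows / pivot columns: 2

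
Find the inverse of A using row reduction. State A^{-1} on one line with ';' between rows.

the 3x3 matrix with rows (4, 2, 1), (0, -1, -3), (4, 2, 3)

inverse = [-3/8 1/2 5/8; 3/2 -1 -3/2; -1/2 0 1/2]

Gauss-Jordan on [A | I]:
R1 <- (1/4)*R1:  [   1  1/2  1/4  |  1/4    0    0 ]
R3 <- R3 - (4)*R1:  [  0   0   2  |  -1   0   1 ]
R2 <- (1/-1)*R2:  [  0   1   3  |   0  -1   0 ]
R1 <- R1 - (1/2)*R2:  [    1     0  -5/4  |   1/4   1/2     0 ]
R3 <- (1/2)*R3:  [    0     0     1  |  -1/2     0   1/2 ]
R1 <- R1 - (-5/4)*R3:  [    1     0     0  |  -3/8   1/2   5/8 ]
R2 <- R2 - (3)*R3:  [    0     1     0  |   3/2    -1  -3/2 ]
Right block of [I | A^{-1}] is the inverse:
[ -3/8  1/2   5/8 ]
[  3/2   -1  -3/2 ]
[ -1/2    0   1/2 ]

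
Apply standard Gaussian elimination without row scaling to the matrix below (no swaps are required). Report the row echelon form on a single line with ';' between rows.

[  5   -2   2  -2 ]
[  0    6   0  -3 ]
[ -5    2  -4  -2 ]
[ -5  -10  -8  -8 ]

REF = [5 -2 2 -2; 0 6 0 -3; 0 0 -2 -4; 0 0 0 -4]

Forward elimination:
R3 <- R3 - (-1)*R1:  [  0   0  -2  -4 ]
R4 <- R4 - (-1)*R1:  [   0  -12   -6  -10 ]
R4 <- R4 - (-2)*R2:  [   0    0   -6  -16 ]
R4 <- R4 - (3)*R3:  [  0   0   0  -4 ]
Row echelon form:
[ 5  -2   2  -2 ]
[ 0   6   0  -3 ]
[ 0   0  -2  -4 ]
[ 0   0   0  -4 ]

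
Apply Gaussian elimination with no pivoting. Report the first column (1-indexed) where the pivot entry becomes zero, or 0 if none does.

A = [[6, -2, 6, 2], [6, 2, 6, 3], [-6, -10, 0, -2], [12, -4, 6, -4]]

first zero-pivot column = 0

Naive forward elimination:
R2 <- R2 - (1)*R1:  [ 0  4  0  1 ]
R3 <- R3 - (-1)*R1:  [   0  -12    6    0 ]
R4 <- R4 - (2)*R1:  [  0   0  -6  -8 ]
R3 <- R3 - (-3)*R2:  [ 0  0  6  3 ]
R4 <- R4 - (-1)*R3:  [  0   0   0  -5 ]
All pivots nonzero; naive elimination completes without hitting a zero pivot.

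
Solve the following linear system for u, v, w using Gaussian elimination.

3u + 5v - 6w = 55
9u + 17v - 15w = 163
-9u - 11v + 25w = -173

Forward elimination on [A|b]:
R2 <- R2 - (3)*R1:  [  0   2   3  -2 ]
R3 <- R3 - (-3)*R1:  [  0   4   7  -8 ]
R3 <- R3 - (2)*R2:  [  0   0   1  -4 ]
Row echelon form:
[ 3  5  -6  |  55 ]
[ 0  2   3  |  -2 ]
[ 0  0   1  |  -4 ]
Back-substitution:
w = (-4) / 1 = -4
v = (-2 - (3)*(-4)) / 2 = 5
u = (55 - (5)*(5) - (-6)*(-4)) / 3 = 2

(2, 5, -4)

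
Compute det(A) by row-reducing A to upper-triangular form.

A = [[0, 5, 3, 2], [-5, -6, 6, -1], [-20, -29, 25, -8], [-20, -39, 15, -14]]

det(A) = -400

Forward elimination:
R1 <-> R2   (pivot in column 1 was zero)
[  -5   -6   6   -1 ]
[   0    5   3    2 ]
[ -20  -29  25   -8 ]
[ -20  -39  15  -14 ]
R3 <- R3 - (4)*R1:  [  0  -5   1  -4 ]
R4 <- R4 - (4)*R1:  [   0  -15   -9  -10 ]
R3 <- R3 - (-1)*R2:  [  0   0   4  -2 ]
R4 <- R4 - (-3)*R2:  [  0   0   0  -4 ]
Upper-triangular form:
[ -5  -6  6  -1 ]
[  0   5  3   2 ]
[  0   0  4  -2 ]
[  0   0  0  -4 ]
det(A) = (-1)^1 * (-5) * (5) * (4) * (-4) = -400  (1 row swap -> sign -1)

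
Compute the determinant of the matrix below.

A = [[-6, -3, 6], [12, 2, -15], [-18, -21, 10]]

Forward elimination:
R2 <- R2 - (-2)*R1:  [  0  -4  -3 ]
R3 <- R3 - (3)*R1:  [   0  -12   -8 ]
R3 <- R3 - (3)*R2:  [ 0  0  1 ]
Upper-triangular form:
[ -6  -3   6 ]
[  0  -4  -3 ]
[  0   0   1 ]
det(A) = (-1)^0 * (-6) * (-4) * (1) = 24  (0 row swaps -> sign +1)

det(A) = 24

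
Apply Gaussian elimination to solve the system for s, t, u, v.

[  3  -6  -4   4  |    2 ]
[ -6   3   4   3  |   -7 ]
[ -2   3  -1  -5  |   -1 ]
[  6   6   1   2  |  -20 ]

Forward elimination on [A|b]:
R2 <- R2 - (-2)*R1:  [  0  -9  -4  11  -3 ]
R3 <- R3 - (-2/3)*R1:  [     0     -1  -11/3   -7/3    1/3 ]
R4 <- R4 - (2)*R1:  [   0   18    9   -6  -24 ]
R3 <- R3 - (1/9)*R2:  [     0      0  -29/9  -32/9    2/3 ]
R4 <- R4 - (-2)*R2:  [   0    0    1   16  -30 ]
R4 <- R4 - (-9/29)*R3:  [       0        0        0   432/29  -864/29 ]
Row echelon form:
[ 3  -6     -4       4  |        2 ]
[ 0  -9     -4      11  |       -3 ]
[ 0   0  -29/9   -32/9  |      2/3 ]
[ 0   0      0  432/29  |  -864/29 ]
Back-substitution:
v = (-864/29) / (432/29) = -2
u = (2/3 - (-32/9)*(-2)) / (-29/9) = 2
t = (-3 - (-4)*(2) - (11)*(-2)) / -9 = -3
s = (2 - (-6)*(-3) - (-4)*(2) - (4)*(-2)) / 3 = 0

(0, -3, 2, -2)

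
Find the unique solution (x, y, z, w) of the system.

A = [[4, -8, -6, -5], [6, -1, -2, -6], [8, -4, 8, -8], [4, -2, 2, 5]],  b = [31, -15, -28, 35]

(1, -5, -2, 5)

Forward elimination on [A|b]:
R2 <- R2 - (3/2)*R1:  [      0      11       7     3/2  -123/2 ]
R3 <- R3 - (2)*R1:  [   0   12   20    2  -90 ]
R4 <- R4 - (1)*R1:  [  0   6   8  10   4 ]
R3 <- R3 - (12/11)*R2:  [       0        0   136/11     4/11  -252/11 ]
R4 <- R4 - (6/11)*R2:  [      0       0   46/11  101/11  413/11 ]
R4 <- R4 - (23/68)*R3:  [      0       0       0  154/17  770/17 ]
Row echelon form:
[ 4  -8      -6      -5  |       31 ]
[ 0  11       7     3/2  |   -123/2 ]
[ 0   0  136/11    4/11  |  -252/11 ]
[ 0   0       0  154/17  |   770/17 ]
Back-substitution:
w = (770/17) / (154/17) = 5
z = (-252/11 - (4/11)*(5)) / (136/11) = -2
y = (-123/2 - (7)*(-2) - (3/2)*(5)) / 11 = -5
x = (31 - (-8)*(-5) - (-6)*(-2) - (-5)*(5)) / 4 = 1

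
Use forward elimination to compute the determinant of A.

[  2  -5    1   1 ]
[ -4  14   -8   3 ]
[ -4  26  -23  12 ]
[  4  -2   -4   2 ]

Forward elimination:
R2 <- R2 - (-2)*R1:  [  0   4  -6   5 ]
R3 <- R3 - (-2)*R1:  [   0   16  -21   14 ]
R4 <- R4 - (2)*R1:  [  0   8  -6   0 ]
R3 <- R3 - (4)*R2:  [  0   0   3  -6 ]
R4 <- R4 - (2)*R2:  [   0    0    6  -10 ]
R4 <- R4 - (2)*R3:  [ 0  0  0  2 ]
Upper-triangular form:
[ 2  -5   1   1 ]
[ 0   4  -6   5 ]
[ 0   0   3  -6 ]
[ 0   0   0   2 ]
det(A) = (-1)^0 * (2) * (4) * (3) * (2) = 48  (0 row swaps -> sign +1)

det(A) = 48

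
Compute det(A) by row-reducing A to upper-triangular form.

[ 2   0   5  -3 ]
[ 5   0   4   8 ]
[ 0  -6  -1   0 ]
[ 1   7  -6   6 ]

Forward elimination:
R2 <- R2 - (5/2)*R1:  [     0      0  -17/2   31/2 ]
R4 <- R4 - (1/2)*R1:  [     0      7  -17/2   15/2 ]
R2 <-> R3   (pivot in column 2 was zero)
[ 2   0      5    -3 ]
[ 0  -6     -1     0 ]
[ 0   0  -17/2  31/2 ]
[ 0   7  -17/2  15/2 ]
R4 <- R4 - (-7/6)*R2:  [     0      0  -29/3   15/2 ]
R4 <- R4 - (58/51)*R3:  [         0          0          0  -1033/102 ]
Upper-triangular form:
[ 2   0      5         -3 ]
[ 0  -6     -1          0 ]
[ 0   0  -17/2       31/2 ]
[ 0   0      0  -1033/102 ]
det(A) = (-1)^1 * (2) * (-6) * (-17/2) * (-1033/102) = 1033  (1 row swap -> sign -1)

det(A) = 1033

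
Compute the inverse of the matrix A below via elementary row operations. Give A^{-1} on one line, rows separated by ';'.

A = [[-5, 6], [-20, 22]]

inverse = [11/5 -3/5; 2 -1/2]

Gauss-Jordan on [A | I]:
R1 <- (1/-5)*R1:  [    1  -6/5  |  -1/5     0 ]
R2 <- R2 - (-20)*R1:  [  0  -2  |  -4   1 ]
R2 <- (1/-2)*R2:  [    0     1  |     2  -1/2 ]
R1 <- R1 - (-6/5)*R2:  [    1     0  |  11/5  -3/5 ]
Right block of [I | A^{-1}] is the inverse:
[ 11/5  -3/5 ]
[    2  -1/2 ]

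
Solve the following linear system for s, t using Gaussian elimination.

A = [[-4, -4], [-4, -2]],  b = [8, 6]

(-1, -1)

Forward elimination on [A|b]:
R2 <- R2 - (1)*R1:  [  0   2  -2 ]
Row echelon form:
[ -4  -4  |   8 ]
[  0   2  |  -2 ]
Back-substitution:
t = (-2) / 2 = -1
s = (8 - (-4)*(-1)) / -4 = -1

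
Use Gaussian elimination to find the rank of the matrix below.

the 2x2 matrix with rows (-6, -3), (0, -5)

rank(A) = 2

Row reduction:
Row echelon form:
[ -6  -3 ]
[  0  -5 ]
Nonzero rows / pivot columns: 2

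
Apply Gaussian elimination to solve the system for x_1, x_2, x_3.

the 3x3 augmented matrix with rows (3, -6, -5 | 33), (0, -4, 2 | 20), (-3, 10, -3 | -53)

Forward elimination on [A|b]:
R3 <- R3 - (-1)*R1:  [   0    4   -8  -20 ]
R3 <- R3 - (-1)*R2:  [  0   0  -6   0 ]
Row echelon form:
[ 3  -6  -5  |  33 ]
[ 0  -4   2  |  20 ]
[ 0   0  -6  |   0 ]
Back-substitution:
x_3 = (0) / -6 = 0
x_2 = (20 - (2)*(0)) / -4 = -5
x_1 = (33 - (-6)*(-5) - (-5)*(0)) / 3 = 1

(1, -5, 0)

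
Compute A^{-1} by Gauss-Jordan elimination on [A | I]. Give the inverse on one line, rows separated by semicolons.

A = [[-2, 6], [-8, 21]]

inverse = [7/2 -1; 4/3 -1/3]

Gauss-Jordan on [A | I]:
R1 <- (1/-2)*R1:  [    1    -3  |  -1/2     0 ]
R2 <- R2 - (-8)*R1:  [  0  -3  |  -4   1 ]
R2 <- (1/-3)*R2:  [    0     1  |   4/3  -1/3 ]
R1 <- R1 - (-3)*R2:  [   1    0  |  7/2   -1 ]
Right block of [I | A^{-1}] is the inverse:
[ 7/2    -1 ]
[ 4/3  -1/3 ]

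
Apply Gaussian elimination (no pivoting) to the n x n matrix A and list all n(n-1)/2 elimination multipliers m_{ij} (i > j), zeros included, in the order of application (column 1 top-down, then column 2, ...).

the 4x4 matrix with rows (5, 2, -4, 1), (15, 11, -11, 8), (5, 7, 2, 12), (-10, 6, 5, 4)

multipliers: 3, 1, -2, 1, 2, -1

Forward elimination:
R2 <- R2 - (3)*R1:  [ 0  5  1  5 ]
R3 <- R3 - (1)*R1:  [  0   5   6  11 ]
R4 <- R4 - (-2)*R1:  [  0  10  -3   6 ]
R3 <- R3 - (1)*R2:  [ 0  0  5  6 ]
R4 <- R4 - (2)*R2:  [  0   0  -5  -4 ]
R4 <- R4 - (-1)*R3:  [ 0  0  0  2 ]
Multipliers (in order of application): m_{21} = 3, m_{31} = 1, m_{41} = -2, m_{32} = 1, m_{42} = 2, m_{43} = -1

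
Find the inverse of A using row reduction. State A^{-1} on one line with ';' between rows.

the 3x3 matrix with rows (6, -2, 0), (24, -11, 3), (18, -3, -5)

inverse = [16/9 -5/18 -1/6; 29/6 -5/6 -1/2; 7/2 -1/2 -1/2]

Gauss-Jordan on [A | I]:
R1 <- (1/6)*R1:  [    1  -1/3     0  |   1/6     0     0 ]
R2 <- R2 - (24)*R1:  [  0  -3   3  |  -4   1   0 ]
R3 <- R3 - (18)*R1:  [  0   3  -5  |  -3   0   1 ]
R2 <- (1/-3)*R2:  [    0     1    -1  |   4/3  -1/3     0 ]
R1 <- R1 - (-1/3)*R2:  [     1      0   -1/3  |  11/18   -1/9      0 ]
R3 <- R3 - (3)*R2:  [  0   0  -2  |  -7   1   1 ]
R3 <- (1/-2)*R3:  [    0     0     1  |   7/2  -1/2  -1/2 ]
R1 <- R1 - (-1/3)*R3:  [     1      0      0  |   16/9  -5/18   -1/6 ]
R2 <- R2 - (-1)*R3:  [    0     1     0  |  29/6  -5/6  -1/2 ]
Right block of [I | A^{-1}] is the inverse:
[ 16/9  -5/18  -1/6 ]
[ 29/6   -5/6  -1/2 ]
[  7/2   -1/2  -1/2 ]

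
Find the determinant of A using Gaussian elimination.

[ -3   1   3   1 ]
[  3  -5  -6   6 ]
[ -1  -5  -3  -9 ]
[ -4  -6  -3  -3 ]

det(A) = -336

Forward elimination:
R2 <- R2 - (-1)*R1:  [  0  -4  -3   7 ]
R3 <- R3 - (1/3)*R1:  [     0  -16/3     -4  -28/3 ]
R4 <- R4 - (4/3)*R1:  [     0  -22/3     -7  -13/3 ]
R3 <- R3 - (4/3)*R2:  [     0      0      0  -56/3 ]
R4 <- R4 - (11/6)*R2:  [      0       0    -3/2  -103/6 ]
R3 <-> R4   (pivot in column 3 was zero)
[ -3   1     3       1 ]
[  0  -4    -3       7 ]
[  0   0  -3/2  -103/6 ]
[  0   0     0   -56/3 ]
Upper-triangular form:
[ -3   1     3       1 ]
[  0  -4    -3       7 ]
[  0   0  -3/2  -103/6 ]
[  0   0     0   -56/3 ]
det(A) = (-1)^1 * (-3) * (-4) * (-3/2) * (-56/3) = -336  (1 row swap -> sign -1)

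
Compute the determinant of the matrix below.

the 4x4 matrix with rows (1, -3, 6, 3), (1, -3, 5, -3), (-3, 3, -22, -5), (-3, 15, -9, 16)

Forward elimination:
R2 <- R2 - (1)*R1:  [  0   0  -1  -6 ]
R3 <- R3 - (-3)*R1:  [  0  -6  -4   4 ]
R4 <- R4 - (-3)*R1:  [  0   6   9  25 ]
R2 <-> R3   (pivot in column 2 was zero)
[ 1  -3   6   3 ]
[ 0  -6  -4   4 ]
[ 0   0  -1  -6 ]
[ 0   6   9  25 ]
R4 <- R4 - (-1)*R2:  [  0   0   5  29 ]
R4 <- R4 - (-5)*R3:  [  0   0   0  -1 ]
Upper-triangular form:
[ 1  -3   6   3 ]
[ 0  -6  -4   4 ]
[ 0   0  -1  -6 ]
[ 0   0   0  -1 ]
det(A) = (-1)^1 * (1) * (-6) * (-1) * (-1) = 6  (1 row swap -> sign -1)

det(A) = 6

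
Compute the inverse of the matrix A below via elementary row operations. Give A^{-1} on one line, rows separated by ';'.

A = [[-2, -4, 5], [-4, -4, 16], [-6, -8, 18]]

inverse = [7/3 4/3 -11/6; -1 -1/4 1/2; 1/3 1/3 -1/3]

Gauss-Jordan on [A | I]:
R1 <- (1/-2)*R1:  [    1     2  -5/2  |  -1/2     0     0 ]
R2 <- R2 - (-4)*R1:  [  0   4   6  |  -2   1   0 ]
R3 <- R3 - (-6)*R1:  [  0   4   3  |  -3   0   1 ]
R2 <- (1/4)*R2:  [    0     1   3/2  |  -1/2   1/4     0 ]
R1 <- R1 - (2)*R2:  [     1      0  -11/2  |    1/2   -1/2      0 ]
R3 <- R3 - (4)*R2:  [  0   0  -3  |  -1  -1   1 ]
R3 <- (1/-3)*R3:  [    0     0     1  |   1/3   1/3  -1/3 ]
R1 <- R1 - (-11/2)*R3:  [     1      0      0  |    7/3    4/3  -11/6 ]
R2 <- R2 - (3/2)*R3:  [    0     1     0  |    -1  -1/4   1/2 ]
Right block of [I | A^{-1}] is the inverse:
[ 7/3   4/3  -11/6 ]
[  -1  -1/4    1/2 ]
[ 1/3   1/3   -1/3 ]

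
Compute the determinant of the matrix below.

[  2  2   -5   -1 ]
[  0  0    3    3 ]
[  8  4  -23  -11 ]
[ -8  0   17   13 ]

Forward elimination:
R3 <- R3 - (4)*R1:  [  0  -4  -3  -7 ]
R4 <- R4 - (-4)*R1:  [  0   8  -3   9 ]
R2 <-> R3   (pivot in column 2 was zero)
[ 2   2  -5  -1 ]
[ 0  -4  -3  -7 ]
[ 0   0   3   3 ]
[ 0   8  -3   9 ]
R4 <- R4 - (-2)*R2:  [  0   0  -9  -5 ]
R4 <- R4 - (-3)*R3:  [ 0  0  0  4 ]
Upper-triangular form:
[ 2   2  -5  -1 ]
[ 0  -4  -3  -7 ]
[ 0   0   3   3 ]
[ 0   0   0   4 ]
det(A) = (-1)^1 * (2) * (-4) * (3) * (4) = 96  (1 row swap -> sign -1)

det(A) = 96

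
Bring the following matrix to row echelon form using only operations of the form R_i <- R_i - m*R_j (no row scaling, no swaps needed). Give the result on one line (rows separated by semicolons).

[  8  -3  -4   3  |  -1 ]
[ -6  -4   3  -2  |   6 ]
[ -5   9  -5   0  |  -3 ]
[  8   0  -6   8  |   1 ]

Forward elimination:
R2 <- R2 - (-3/4)*R1:  [     0  -25/4      0    1/4   21/4 ]
R3 <- R3 - (-5/8)*R1:  [     0   57/8  -15/2   15/8  -29/8 ]
R4 <- R4 - (1)*R1:  [  0   3  -2   5   2 ]
R3 <- R3 - (-57/50)*R2:  [     0      0  -15/2  54/25  59/25 ]
R4 <- R4 - (-12/25)*R2:  [      0       0      -2  128/25  113/25 ]
R4 <- R4 - (4/15)*R3:  [        0         0         0   568/125  1459/375 ]
Row echelon form:
[ 8     -3     -4        3  |        -1 ]
[ 0  -25/4      0      1/4  |      21/4 ]
[ 0      0  -15/2    54/25  |     59/25 ]
[ 0      0      0  568/125  |  1459/375 ]

REF = [8 -3 -4 3 -1; 0 -25/4 0 1/4 21/4; 0 0 -15/2 54/25 59/25; 0 0 0 568/125 1459/375]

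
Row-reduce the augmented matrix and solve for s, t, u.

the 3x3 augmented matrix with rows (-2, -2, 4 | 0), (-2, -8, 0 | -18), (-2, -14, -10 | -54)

Forward elimination on [A|b]:
R2 <- R2 - (1)*R1:  [   0   -6   -4  -18 ]
R3 <- R3 - (1)*R1:  [   0  -12  -14  -54 ]
R3 <- R3 - (2)*R2:  [   0    0   -6  -18 ]
Row echelon form:
[ -2  -2   4  |    0 ]
[  0  -6  -4  |  -18 ]
[  0   0  -6  |  -18 ]
Back-substitution:
u = (-18) / -6 = 3
t = (-18 - (-4)*(3)) / -6 = 1
s = (0 - (-2)*(1) - (4)*(3)) / -2 = 5

(5, 1, 3)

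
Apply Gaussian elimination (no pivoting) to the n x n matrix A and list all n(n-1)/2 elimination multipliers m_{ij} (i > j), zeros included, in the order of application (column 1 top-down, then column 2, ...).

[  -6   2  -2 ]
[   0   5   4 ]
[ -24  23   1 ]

Forward elimination:
R2: entry in column 1 is already 0 -> m_{21} = 0 (no row operation needed)
R3 <- R3 - (4)*R1:  [  0  15   9 ]
R3 <- R3 - (3)*R2:  [  0   0  -3 ]
Multipliers (in order of application): m_{21} = 0, m_{31} = 4, m_{32} = 3

multipliers: 0, 4, 3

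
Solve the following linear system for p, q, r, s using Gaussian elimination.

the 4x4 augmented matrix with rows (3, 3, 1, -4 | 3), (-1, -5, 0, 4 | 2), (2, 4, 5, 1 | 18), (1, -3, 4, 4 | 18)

Forward elimination on [A|b]:
R2 <- R2 - (-1/3)*R1:  [   0   -4  1/3  8/3    3 ]
R3 <- R3 - (2/3)*R1:  [    0     2  13/3  11/3    16 ]
R4 <- R4 - (1/3)*R1:  [    0    -4  11/3  16/3    17 ]
R3 <- R3 - (-1/2)*R2:  [    0     0   9/2     5  35/2 ]
R4 <- R4 - (1)*R2:  [    0     0  10/3   8/3    14 ]
R4 <- R4 - (20/27)*R3:  [      0       0       0  -28/27   28/27 ]
Row echelon form:
[ 3   3    1      -4  |      3 ]
[ 0  -4  1/3     8/3  |      3 ]
[ 0   0  9/2       5  |   35/2 ]
[ 0   0    0  -28/27  |  28/27 ]
Back-substitution:
s = (28/27) / (-28/27) = -1
r = (35/2 - (5)*(-1)) / (9/2) = 5
q = (3 - (1/3)*(5) - (8/3)*(-1)) / -4 = -1
p = (3 - (3)*(-1) - (1)*(5) - (-4)*(-1)) / 3 = -1

(-1, -1, 5, -1)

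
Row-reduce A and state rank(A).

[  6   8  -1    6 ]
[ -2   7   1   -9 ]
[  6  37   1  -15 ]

rank(A) = 2

Row reduction:
R2 <- R2 - (-1/3)*R1:  [    0  29/3   2/3    -7 ]
R3 <- R3 - (1)*R1:  [   0   29    2  -21 ]
R3 <- R3 - (3)*R2:  [ 0  0  0  0 ]
Row echelon form:
[ 6     8   -1   6 ]
[ 0  29/3  2/3  -7 ]
[ 0     0    0   0 ]
Nonzero rows / pivot columns: 2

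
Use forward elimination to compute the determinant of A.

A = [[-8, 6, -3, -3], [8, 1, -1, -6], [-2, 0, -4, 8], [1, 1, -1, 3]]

Forward elimination:
R2 <- R2 - (-1)*R1:  [  0   7  -4  -9 ]
R3 <- R3 - (1/4)*R1:  [     0   -3/2  -13/4   35/4 ]
R4 <- R4 - (-1/8)*R1:  [     0    7/4  -11/8   21/8 ]
R3 <- R3 - (-3/14)*R2:  [       0        0  -115/28   191/28 ]
R4 <- R4 - (1/4)*R2:  [    0     0  -3/8  39/8 ]
R4 <- R4 - (21/230)*R3:  [       0        0        0  489/115 ]
Upper-triangular form:
[ -8  6       -3       -3 ]
[  0  7       -4       -9 ]
[  0  0  -115/28   191/28 ]
[  0  0        0  489/115 ]
det(A) = (-1)^0 * (-8) * (7) * (-115/28) * (489/115) = 978  (0 row swaps -> sign +1)

det(A) = 978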